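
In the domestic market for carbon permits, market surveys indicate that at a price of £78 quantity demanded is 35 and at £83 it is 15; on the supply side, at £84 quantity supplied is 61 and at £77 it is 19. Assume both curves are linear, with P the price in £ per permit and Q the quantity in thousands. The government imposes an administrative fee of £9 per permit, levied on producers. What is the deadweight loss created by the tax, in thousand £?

Deadweight loss = £97.2 thousand.

Demand slope: (15 − 35)/(83 − 78) = -4, so Qd = 347 − 4P.
Supply slope: (19 − 61)/(77 − 84) = 6, so Qs = 6P − 443.
Before the tax: set 347 − 4P = 6P − 443 → P* = £79, Q* = 31.
With the tax collected from producers, supply shifts: Qs = 6(P − 9) − 443.
Solving gives Q = 9.4 with consumers paying £84.4 and producers receiving £75.4 (the £9 wedge).
Quantity falls by |ΔQ| = |31 − 9.4| = 21.6.
DWL = ½ · t · |ΔQ| = ½ · 9 · 21.6 = £97.2.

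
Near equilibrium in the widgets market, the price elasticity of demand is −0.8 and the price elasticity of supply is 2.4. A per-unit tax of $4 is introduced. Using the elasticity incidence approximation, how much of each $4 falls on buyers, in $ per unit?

Buyers bear ≈ $3 per unit.

Incidence ratio: buyers' share ≈ εs / (εs + |εd|) = 2.4 / (2.4 + 0.8) = 0.75.
So buyers bear ≈ 0.75 × $4 = $3; suppliers bear $1.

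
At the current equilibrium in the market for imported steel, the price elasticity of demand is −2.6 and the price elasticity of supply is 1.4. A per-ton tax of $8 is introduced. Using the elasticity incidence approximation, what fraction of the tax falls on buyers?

Incidence ratio: buyers' share ≈ εs / (εs + |εd|) = 1.4 / (1.4 + 2.6) = 0.35.
Supply is the less elastic side, so buyers bear the smaller share.

Buyers' share ≈ 0.35.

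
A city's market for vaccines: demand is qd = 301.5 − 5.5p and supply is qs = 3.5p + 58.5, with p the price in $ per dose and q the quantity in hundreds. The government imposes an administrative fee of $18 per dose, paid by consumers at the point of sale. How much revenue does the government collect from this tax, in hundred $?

Tax revenue = $2061 hundred.

Without the tax, 301.5 − 5.5p = 3.5p + 58.5 gives 9p = 243, so p* = $27 and q* = 153.
With the tax collected from consumers, demand (in seller-price terms) shifts: qd = 301.5 − 5.5(p + 18).
Solving gives q = 114.5 with consumers paying $34 and sellers receiving $16 (the $18 wedge).
Revenue = t · Q = 18 · 114.5 = $2061.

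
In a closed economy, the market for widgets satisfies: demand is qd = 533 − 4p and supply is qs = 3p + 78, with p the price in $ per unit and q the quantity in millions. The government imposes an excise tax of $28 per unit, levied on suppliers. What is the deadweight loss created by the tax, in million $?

Without the tax, 533 − 4p = 3p + 78 gives 7p = 455, so p* = $65 and q* = 273.
With the tax collected from suppliers, supply shifts: qs = 3(p − 28) + 78.
Solving gives q = 225 with buyers paying $77 and suppliers receiving $49 (the $28 wedge).
Quantity falls by |ΔQ| = |273 − 225| = 48.
DWL = ½ · t · |ΔQ| = ½ · 28 · 48 = $672.

Deadweight loss = $672 million.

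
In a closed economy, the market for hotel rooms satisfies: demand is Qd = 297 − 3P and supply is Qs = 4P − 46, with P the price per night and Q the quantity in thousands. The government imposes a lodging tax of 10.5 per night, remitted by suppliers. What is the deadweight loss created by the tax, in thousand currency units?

Without the tax, 297 − 3P = 4P − 46 gives 7P = 343, so P* = 49 and Q* = 150.
With the tax collected from suppliers, supply shifts: Qs = 4(P − 10.5) − 46.
New equilibrium: buyers pay 55, suppliers receive 44.5, Q = 132. (Wedge: Pb − Ps = 10.5.)
Quantity falls by |ΔQ| = |150 − 132| = 18.
DWL = ½ · t · |ΔQ| = ½ · 10.5 · 18 = 94.5.

Deadweight loss = 94.5 thousand.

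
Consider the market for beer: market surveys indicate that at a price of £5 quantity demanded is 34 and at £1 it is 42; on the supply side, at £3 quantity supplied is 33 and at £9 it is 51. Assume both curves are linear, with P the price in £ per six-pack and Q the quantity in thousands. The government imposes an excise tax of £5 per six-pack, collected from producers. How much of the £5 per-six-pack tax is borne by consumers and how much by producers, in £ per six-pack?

Demand slope: (42 − 34)/(1 − 5) = -2, so Qd = 44 − 2P.
Supply slope: (51 − 33)/(9 − 3) = 3, so Qs = 3P + 24.
Without the tax, 44 − 2P = 3P + 24 gives 5P = 20, so P* = £4 and Q* = 36.
With the tax collected from producers, supply shifts: Qs = 3(P − 5) + 24.
Solving gives Q = 30 with consumers paying £7 and producers receiving £2 (the £5 wedge).
Burden on consumers: £3; on producers: £2. (They sum to £5.)

Consumers bear £3 per six-pack; producers bear £2 per six-pack.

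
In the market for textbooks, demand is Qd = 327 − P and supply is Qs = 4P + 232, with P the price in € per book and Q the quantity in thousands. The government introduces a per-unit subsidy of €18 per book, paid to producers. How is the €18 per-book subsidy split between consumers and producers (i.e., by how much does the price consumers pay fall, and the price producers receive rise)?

Before the subsidy: set 327 − P = 4P + 232 → P* = €19, Q* = 308.
With a per-unit subsidy paid to producers, each receives P + 18 per unit sold, so supply becomes Qs = 4(P + 18) + 232.
New equilibrium: consumers pay €4.6, producers receive €22.6, Q = 322.4. (Wedge: Pb − Ps = −18.)
Gain to consumers: €14.4; to producers: €3.6. (They sum to €18.)

Consumers gain €14.4 per book; producers gain €3.6 per book.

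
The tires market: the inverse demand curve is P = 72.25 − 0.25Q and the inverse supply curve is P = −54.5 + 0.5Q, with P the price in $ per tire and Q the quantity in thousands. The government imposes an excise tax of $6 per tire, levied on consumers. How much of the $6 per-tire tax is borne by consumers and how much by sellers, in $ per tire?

Inverting to Q(P) form: Qd = 289 − 4P; Qs = 2P + 109.
Without the tax, 289 − 4P = 2P + 109 gives 6P = 180, so P* = $30 and Q* = 169.
With the tax collected from consumers, demand (in seller-price terms) shifts: Qd = 289 − 4(P + 6).
New equilibrium: consumers pay $32, sellers receive $26, Q = 161. (Wedge: Pb − Ps = 6.)
Burden on consumers: $2; on sellers: $4. (They sum to $6.)

Consumers bear $2 per tire; sellers bear $4 per tire.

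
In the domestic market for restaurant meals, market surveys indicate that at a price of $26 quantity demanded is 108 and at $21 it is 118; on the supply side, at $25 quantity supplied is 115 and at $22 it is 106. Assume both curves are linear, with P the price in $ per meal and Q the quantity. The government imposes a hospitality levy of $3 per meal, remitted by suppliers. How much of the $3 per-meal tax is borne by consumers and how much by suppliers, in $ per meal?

Consumers bear $1.8 per meal; suppliers bear $1.2 per meal.

Demand slope: (118 − 108)/(21 − 26) = -2, so Qd = 160 − 2P.
Supply slope: (106 − 115)/(22 − 25) = 3, so Qs = 3P + 40.
Before the tax: set 160 − 2P = 3P + 40 → P* = $24, Q* = 112.
With the tax collected from suppliers, supply shifts: Qs = 3(P − 3) + 40.
New equilibrium: consumers pay $25.8, suppliers receive $22.8, Q = 108.4. (Wedge: Pb − Ps = 3.)
Burden on consumers: $1.8; on suppliers: $1.2. (They sum to $3.)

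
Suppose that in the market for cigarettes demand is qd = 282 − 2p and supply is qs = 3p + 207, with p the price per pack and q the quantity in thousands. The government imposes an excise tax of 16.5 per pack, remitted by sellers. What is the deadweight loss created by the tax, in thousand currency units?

Deadweight loss = 163.35 thousand.

Before the tax: set 282 − 2p = 3p + 207 → p* = 15, q* = 252.
With the tax collected from sellers, supply shifts: qs = 3(p − 16.5) + 207.
Solving gives q = 232.2 with consumers paying 24.9 and sellers receiving 8.4 (the 16.5 wedge).
Quantity falls by |ΔQ| = |252 − 232.2| = 19.8.
DWL = ½ · t · |ΔQ| = ½ · 16.5 · 19.8 = 163.35.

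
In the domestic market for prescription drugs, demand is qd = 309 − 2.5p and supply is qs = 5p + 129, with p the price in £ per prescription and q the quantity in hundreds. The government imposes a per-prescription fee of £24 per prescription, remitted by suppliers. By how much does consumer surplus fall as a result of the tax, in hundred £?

Consumer surplus falls by £3664 hundred.

Before the tax: set 309 − 2.5p = 5p + 129 → p* = £24, q* = 249.
With the tax collected from suppliers, supply shifts: qs = 5(p − 24) + 129.
Solving gives q = 209 with consumers paying £40 and suppliers receiving £16 (the £24 wedge).
ΔCS is the trapezoid between Q = 209 and Q = 249 of height £16: ½ · (249 + 209) · 16 = £3664.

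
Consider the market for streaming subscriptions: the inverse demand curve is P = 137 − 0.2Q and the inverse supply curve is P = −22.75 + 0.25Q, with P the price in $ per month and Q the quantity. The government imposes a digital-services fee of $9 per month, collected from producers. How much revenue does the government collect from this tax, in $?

Tax revenue = $3015.

Rewrite in direct form: Qd = 685 − 5P and Qs = 4P + 91.
Without the tax, 685 − 5P = 4P + 91 gives 9P = 594, so P* = $66 and Q* = 355.
With the tax collected from producers, supply shifts: Qs = 4(P − 9) + 91.
Solving gives Q = 335 with buyers paying $70 and producers receiving $61 (the $9 wedge).
Revenue = t · Q = 9 · 335 = $3015.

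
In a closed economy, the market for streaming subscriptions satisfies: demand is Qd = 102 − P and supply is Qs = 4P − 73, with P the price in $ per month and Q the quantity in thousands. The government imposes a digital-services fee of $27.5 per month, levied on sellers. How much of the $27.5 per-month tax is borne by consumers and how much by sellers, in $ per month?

Without the tax, 102 − P = 4P − 73 gives 5P = 175, so P* = $35 and Q* = 67.
With the tax collected from sellers, supply shifts: Qs = 4(P − 27.5) − 73.
New equilibrium: consumers pay $57, sellers receive $29.5, Q = 45. (Wedge: Pb − Ps = 27.5.)
Burden on consumers: $22; on sellers: $5.5. (They sum to $27.5.)

Consumers bear $22 per month; sellers bear $5.5 per month.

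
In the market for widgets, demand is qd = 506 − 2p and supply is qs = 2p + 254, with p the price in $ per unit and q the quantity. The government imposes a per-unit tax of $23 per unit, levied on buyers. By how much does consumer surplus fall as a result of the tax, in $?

Consumer surplus falls by $4237.75.

Before the tax: set 506 − 2p = 2p + 254 → p* = $63, q* = 380.
With the tax collected from buyers, demand (in seller-price terms) shifts: qd = 506 − 2(p + 23).
Solving gives q = 357 with buyers paying $74.5 and suppliers receiving $51.5 (the $23 wedge).
ΔCS is the trapezoid between Q = 357 and Q = 380 of height $11.5: ½ · (380 + 357) · 11.5 = $4237.75.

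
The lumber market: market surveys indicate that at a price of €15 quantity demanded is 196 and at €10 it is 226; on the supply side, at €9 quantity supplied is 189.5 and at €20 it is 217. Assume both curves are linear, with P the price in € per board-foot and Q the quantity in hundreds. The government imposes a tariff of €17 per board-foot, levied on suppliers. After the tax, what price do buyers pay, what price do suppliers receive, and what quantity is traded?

Demand slope: (226 − 196)/(10 − 15) = -6, so Qd = 286 − 6P.
Supply slope: (217 − 189.5)/(20 − 9) = 2.5, so Qs = 2.5P + 167.
Before the tax: set 286 − 6P = 2.5P + 167 → P* = €14, Q* = 202.
With the tax collected from suppliers, supply shifts: Qs = 2.5(P − 17) + 167.
Solving gives Q = 172 with buyers paying €19 and suppliers receiving €2 (the €17 wedge).

Buyers pay €19; suppliers receive €2; quantity = 172.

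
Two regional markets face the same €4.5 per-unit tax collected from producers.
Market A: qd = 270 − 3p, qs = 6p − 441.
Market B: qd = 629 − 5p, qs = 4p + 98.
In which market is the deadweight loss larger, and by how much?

Market A: pre-tax p* = €79, q* = 33; post-tax q = 24; deadweight loss = €20.25.
Market B: pre-tax p* = €59, q* = 334; post-tax q = 324; deadweight loss = €22.5.
Difference: €20.25 vs €22.5 → market B is larger by €2.25.

Market B, by €2.25.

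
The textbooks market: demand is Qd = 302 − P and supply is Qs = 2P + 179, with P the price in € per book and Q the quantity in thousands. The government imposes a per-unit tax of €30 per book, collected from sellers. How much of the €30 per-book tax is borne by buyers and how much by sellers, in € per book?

Buyers bear €20 per book; sellers bear €10 per book.

Without the tax, 302 − P = 2P + 179 gives 3P = 123, so P* = €41 and Q* = 261.
With the tax collected from sellers, supply shifts: Qs = 2(P − 30) + 179.
Solving gives Q = 241 with buyers paying €61 and sellers receiving €31 (the €30 wedge).
Burden on buyers: €20; on sellers: €10. (They sum to €30.)
The less price-elastic side of the market bears the larger share of a per-unit tax.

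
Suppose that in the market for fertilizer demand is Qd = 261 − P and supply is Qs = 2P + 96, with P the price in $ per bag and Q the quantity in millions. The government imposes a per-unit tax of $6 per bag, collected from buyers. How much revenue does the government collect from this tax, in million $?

Tax revenue = $1212 million.

Before the tax: set 261 − P = 2P + 96 → P* = $55, Q* = 206.
With the tax collected from buyers, demand (in seller-price terms) shifts: Qd = 261 − (P + 6).
Solving gives Q = 202 with buyers paying $59 and sellers receiving $53 (the $6 wedge).
Revenue = t · Q = 6 · 202 = $1212.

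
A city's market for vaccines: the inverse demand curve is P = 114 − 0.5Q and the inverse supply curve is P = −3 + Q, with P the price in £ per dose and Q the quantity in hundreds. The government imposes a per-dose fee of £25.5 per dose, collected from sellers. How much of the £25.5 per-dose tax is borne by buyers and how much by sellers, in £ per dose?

Inverting to Q(P) form: Qd = 228 − 2P; Qs = P + 3.
Before the tax: set 228 − 2P = P + 3 → P* = £75, Q* = 78.
With the tax collected from sellers, supply shifts: Qs = (P − 25.5) + 3.
Solving gives Q = 61 with buyers paying £83.5 and sellers receiving £58 (the £25.5 wedge).
Burden on buyers: £8.5; on sellers: £17. (They sum to £25.5.)
The less price-elastic side of the market bears the larger share of a per-unit tax.

Buyers bear £8.5 per dose; sellers bear £17 per dose.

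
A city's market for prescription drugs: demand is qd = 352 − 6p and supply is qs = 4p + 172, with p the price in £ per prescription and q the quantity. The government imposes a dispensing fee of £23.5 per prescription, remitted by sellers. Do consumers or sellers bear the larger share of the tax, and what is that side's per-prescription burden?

Before the tax: set 352 − 6p = 4p + 172 → p* = £18, q* = 244.
With the tax collected from sellers, supply shifts: qs = 4(p − 23.5) + 172.
Solving gives q = 187.6 with consumers paying £27.4 and sellers receiving £3.9 (the £23.5 wedge).
Per-prescription burden: consumers £9.4, sellers £14.1.
Sellers take the larger share because supply is less price-elastic here (demand slope 6 vs supply slope 4).

Sellers bear the larger share: £14.1 per prescription.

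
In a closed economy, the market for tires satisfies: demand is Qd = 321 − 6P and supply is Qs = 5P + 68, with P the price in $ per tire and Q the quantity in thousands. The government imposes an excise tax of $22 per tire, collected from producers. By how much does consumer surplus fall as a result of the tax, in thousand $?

Consumer surplus falls by $1530 thousand.

Before the tax: set 321 − 6P = 5P + 68 → P* = $23, Q* = 183.
With the tax collected from producers, supply shifts: Qs = 5(P − 22) + 68.
New equilibrium: buyers pay $33, producers receive $11, Q = 123. (Wedge: Pb − Ps = 22.)
ΔCS is the trapezoid between Q = 123 and Q = 183 of height $10: ½ · (183 + 123) · 10 = $1530.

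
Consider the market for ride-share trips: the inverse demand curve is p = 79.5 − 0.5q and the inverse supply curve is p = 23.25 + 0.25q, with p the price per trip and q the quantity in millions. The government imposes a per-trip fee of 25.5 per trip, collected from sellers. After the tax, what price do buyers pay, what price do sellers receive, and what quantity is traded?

Buyers pay 59; sellers receive 33.5; quantity = 41.

Rewrite in direct form: qd = 159 − 2p and qs = 4p − 93.
Before the tax: set 159 − 2p = 4p − 93 → p* = 42, q* = 75.
With the tax collected from sellers, supply shifts: qs = 4(p − 25.5) − 93.
Solving gives q = 41 with buyers paying 59 and sellers receiving 33.5 (the 25.5 wedge).
The less price-elastic side of the market bears the larger share of a per-unit tax.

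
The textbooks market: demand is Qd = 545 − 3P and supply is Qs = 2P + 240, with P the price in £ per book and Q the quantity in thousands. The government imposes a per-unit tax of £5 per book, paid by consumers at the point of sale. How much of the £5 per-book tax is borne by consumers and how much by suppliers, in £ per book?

Consumers bear £2 per book; suppliers bear £3 per book.

Before the tax: set 545 − 3P = 2P + 240 → P* = £61, Q* = 362.
With the tax collected from consumers, demand (in seller-price terms) shifts: Qd = 545 − 3(P + 5).
Solving gives Q = 356 with consumers paying £63 and suppliers receiving £58 (the £5 wedge).
Burden on consumers: £2; on suppliers: £3. (They sum to £5.)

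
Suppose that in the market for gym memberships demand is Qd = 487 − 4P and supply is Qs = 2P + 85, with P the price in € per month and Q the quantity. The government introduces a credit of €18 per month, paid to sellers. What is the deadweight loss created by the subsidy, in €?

Deadweight loss = €216.

Before the subsidy: set 487 − 4P = 2P + 85 → P* = €67, Q* = 219.
With a per-unit subsidy paid to sellers, each receives P + 18 per unit sold, so supply becomes Qs = 2(P + 18) + 85.
Solving gives Q = 243 with consumers paying €61 and sellers receiving €79 (the €18 wedge).
Quantity rises by |ΔQ| = |219 − 243| = 24.
DWL = ½ · t · |ΔQ| = ½ · 18 · 24 = €216.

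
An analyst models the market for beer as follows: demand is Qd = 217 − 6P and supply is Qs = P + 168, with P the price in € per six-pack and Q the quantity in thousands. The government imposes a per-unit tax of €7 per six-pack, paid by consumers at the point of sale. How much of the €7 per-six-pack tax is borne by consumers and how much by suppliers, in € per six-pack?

Consumers bear €1 per six-pack; suppliers bear €6 per six-pack.

Before the tax: set 217 − 6P = P + 168 → P* = €7, Q* = 175.
With the tax collected from consumers, demand (in seller-price terms) shifts: Qd = 217 − 6(P + 7).
Solving gives Q = 169 with consumers paying €8 and suppliers receiving €1 (the €7 wedge).
Burden on consumers: €1; on suppliers: €6. (They sum to €7.)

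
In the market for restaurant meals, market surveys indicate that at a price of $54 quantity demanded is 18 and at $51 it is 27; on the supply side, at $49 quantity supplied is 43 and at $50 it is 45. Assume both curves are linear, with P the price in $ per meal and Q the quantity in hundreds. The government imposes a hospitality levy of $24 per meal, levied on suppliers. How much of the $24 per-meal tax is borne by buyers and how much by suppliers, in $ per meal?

Demand slope: (27 − 18)/(51 − 54) = -3, so Qd = 180 − 3P.
Supply slope: (45 − 43)/(50 − 49) = 2, so Qs = 2P − 55.
Without the tax, 180 − 3P = 2P − 55 gives 5P = 235, so P* = $47 and Q* = 39.
With the tax collected from suppliers, supply shifts: Qs = 2(P − 24) − 55.
Solving gives Q = 10.2 with buyers paying $56.6 and suppliers receiving $32.6 (the $24 wedge).
Burden on buyers: $9.6; on suppliers: $14.4. (They sum to $24.)
The less price-elastic side of the market bears the larger share of a per-unit tax.

Buyers bear $9.6 per meal; suppliers bear $14.4 per meal.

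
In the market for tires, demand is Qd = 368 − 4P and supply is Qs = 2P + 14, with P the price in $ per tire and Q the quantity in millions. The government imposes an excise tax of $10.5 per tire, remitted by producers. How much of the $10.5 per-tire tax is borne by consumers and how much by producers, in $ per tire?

Consumers bear $3.5 per tire; producers bear $7 per tire.

Without the tax, 368 − 4P = 2P + 14 gives 6P = 354, so P* = $59 and Q* = 132.
With the tax collected from producers, supply shifts: Qs = 2(P − 10.5) + 14.
Solving gives Q = 118 with consumers paying $62.5 and producers receiving $52 (the $10.5 wedge).
Burden on consumers: $3.5; on producers: $7. (They sum to $10.5.)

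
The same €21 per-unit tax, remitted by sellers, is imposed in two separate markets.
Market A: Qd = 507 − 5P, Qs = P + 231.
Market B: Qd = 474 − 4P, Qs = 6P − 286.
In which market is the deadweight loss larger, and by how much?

Market A: pre-tax P* = €46, Q* = 277; post-tax Q = 259.5; deadweight loss = €183.75.
Market B: pre-tax P* = €76, Q* = 170; post-tax Q = 119.6; deadweight loss = €529.2.
Difference: €183.75 vs €529.2 → market B is larger by €345.45.

Market B, by €345.45.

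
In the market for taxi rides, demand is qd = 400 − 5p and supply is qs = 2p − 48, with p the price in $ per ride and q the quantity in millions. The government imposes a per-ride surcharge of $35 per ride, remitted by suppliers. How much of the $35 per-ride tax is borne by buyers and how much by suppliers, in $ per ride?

Buyers bear $10 per ride; suppliers bear $25 per ride.

Without the tax, 400 − 5p = 2p − 48 gives 7p = 448, so p* = $64 and q* = 80.
With the tax collected from suppliers, supply shifts: qs = 2(p − 35) − 48.
Solving gives q = 30 with buyers paying $74 and suppliers receiving $39 (the $35 wedge).
Burden on buyers: $10; on suppliers: $25. (They sum to $35.)
The less price-elastic side of the market bears the larger share of a per-unit tax.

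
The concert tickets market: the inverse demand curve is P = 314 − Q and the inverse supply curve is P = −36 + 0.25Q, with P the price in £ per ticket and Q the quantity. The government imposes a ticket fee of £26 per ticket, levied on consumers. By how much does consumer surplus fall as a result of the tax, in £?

Consumer surplus falls by £5607.68.

Inverting to Q(P) form: Qd = 314 − P; Qs = 4P + 144.
Before the tax: set 314 − P = 4P + 144 → P* = £34, Q* = 280.
With the tax collected from consumers, demand (in seller-price terms) shifts: Qd = 314 − (P + 26).
Solving gives Q = 259.2 with consumers paying £54.8 and suppliers receiving £28.8 (the £26 wedge).
ΔCS is the trapezoid between Q = 259.2 and Q = 280 of height £20.8: ½ · (280 + 259.2) · 20.8 = £5607.68.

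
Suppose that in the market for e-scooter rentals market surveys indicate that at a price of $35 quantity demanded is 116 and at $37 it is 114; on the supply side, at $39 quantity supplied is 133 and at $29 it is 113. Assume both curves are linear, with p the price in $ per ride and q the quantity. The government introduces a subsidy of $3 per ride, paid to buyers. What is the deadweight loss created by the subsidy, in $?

Deadweight loss = $3.

Demand slope: (114 − 116)/(37 − 35) = -1, so qd = 151 − p.
Supply slope: (113 − 133)/(29 − 39) = 2, so qs = 2p + 55.
Before the subsidy: set 151 − p = 2p + 55 → p* = $32, q* = 119.
With a per-unit subsidy paid to buyers, each effectively pays p − 3, so demand becomes qd = 151 − (p − 3).
New equilibrium: buyers pay $30, sellers receive $33, q = 121. (Wedge: pb − ps = −3.)
Quantity rises by |ΔQ| = |119 − 121| = 2.
DWL = ½ · t · |ΔQ| = ½ · 3 · 2 = $3.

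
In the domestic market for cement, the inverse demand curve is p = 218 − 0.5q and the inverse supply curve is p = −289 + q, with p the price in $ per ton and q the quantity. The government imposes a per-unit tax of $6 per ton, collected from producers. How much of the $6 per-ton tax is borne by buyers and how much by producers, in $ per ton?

Buyers bear $2 per ton; producers bear $4 per ton.

Rewrite in direct form: qd = 436 − 2p and qs = p + 289.
Without the tax, 436 − 2p = p + 289 gives 3p = 147, so p* = $49 and q* = 338.
With the tax collected from producers, supply shifts: qs = (p − 6) + 289.
Solving gives q = 334 with buyers paying $51 and producers receiving $45 (the $6 wedge).
Burden on buyers: $2; on producers: $4. (They sum to $6.)
The less price-elastic side of the market bears the larger share of a per-unit tax.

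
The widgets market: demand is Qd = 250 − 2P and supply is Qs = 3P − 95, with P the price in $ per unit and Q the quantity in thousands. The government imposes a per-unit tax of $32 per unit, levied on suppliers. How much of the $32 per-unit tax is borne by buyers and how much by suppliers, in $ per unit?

Without the tax, 250 − 2P = 3P − 95 gives 5P = 345, so P* = $69 and Q* = 112.
With the tax collected from suppliers, supply shifts: Qs = 3(P − 32) − 95.
Solving gives Q = 73.6 with buyers paying $88.2 and suppliers receiving $56.2 (the $32 wedge).
Burden on buyers: $19.2; on suppliers: $12.8. (They sum to $32.)
The less price-elastic side of the market bears the larger share of a per-unit tax.

Buyers bear $19.2 per unit; suppliers bear $12.8 per unit.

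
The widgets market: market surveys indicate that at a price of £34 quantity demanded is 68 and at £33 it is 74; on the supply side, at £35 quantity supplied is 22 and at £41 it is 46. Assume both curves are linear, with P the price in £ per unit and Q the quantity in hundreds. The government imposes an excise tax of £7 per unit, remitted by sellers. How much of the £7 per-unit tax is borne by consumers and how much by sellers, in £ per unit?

Demand slope: (74 − 68)/(33 − 34) = -6, so Qd = 272 − 6P.
Supply slope: (46 − 22)/(41 − 35) = 4, so Qs = 4P − 118.
Without the tax, 272 − 6P = 4P − 118 gives 10P = 390, so P* = £39 and Q* = 38.
With the tax collected from sellers, supply shifts: Qs = 4(P − 7) − 118.
Solving gives Q = 21.2 with consumers paying £41.8 and sellers receiving £34.8 (the £7 wedge).
Burden on consumers: £2.8; on sellers: £4.2. (They sum to £7.)
The less price-elastic side of the market bears the larger share of a per-unit tax.

Consumers bear £2.8 per unit; sellers bear £4.2 per unit.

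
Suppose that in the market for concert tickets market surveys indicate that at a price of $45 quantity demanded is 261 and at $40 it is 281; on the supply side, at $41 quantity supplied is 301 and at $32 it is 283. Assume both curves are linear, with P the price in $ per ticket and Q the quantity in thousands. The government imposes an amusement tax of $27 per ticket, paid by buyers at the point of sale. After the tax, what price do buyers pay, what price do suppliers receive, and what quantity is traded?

Buyers pay $46; suppliers receive $19; quantity = 257.

Demand slope: (281 − 261)/(40 − 45) = -4, so Qd = 441 − 4P.
Supply slope: (283 − 301)/(32 − 41) = 2, so Qs = 2P + 219.
Before the tax: set 441 − 4P = 2P + 219 → P* = $37, Q* = 293.
With the tax collected from buyers, demand (in seller-price terms) shifts: Qd = 441 − 4(P + 27).
New equilibrium: buyers pay $46, suppliers receive $19, Q = 257. (Wedge: Pb − Ps = 27.)
The less price-elastic side of the market bears the larger share of a per-unit tax.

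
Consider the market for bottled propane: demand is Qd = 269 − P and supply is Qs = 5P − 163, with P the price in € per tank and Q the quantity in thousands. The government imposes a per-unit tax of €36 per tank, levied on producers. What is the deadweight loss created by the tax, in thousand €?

Deadweight loss = €540 thousand.

Without the tax, 269 − P = 5P − 163 gives 6P = 432, so P* = €72 and Q* = 197.
With the tax collected from producers, supply shifts: Qs = 5(P − 36) − 163.
Solving gives Q = 167 with buyers paying €102 and producers receiving €66 (the €36 wedge).
Quantity falls by |ΔQ| = |197 − 167| = 30.
DWL = ½ · t · |ΔQ| = ½ · 36 · 30 = €540.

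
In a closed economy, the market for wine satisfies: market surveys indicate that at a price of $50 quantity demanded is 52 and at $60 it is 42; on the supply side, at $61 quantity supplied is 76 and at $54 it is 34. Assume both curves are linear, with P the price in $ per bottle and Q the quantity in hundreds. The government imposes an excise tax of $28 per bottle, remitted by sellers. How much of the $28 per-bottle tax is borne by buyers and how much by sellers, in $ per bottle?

Demand slope: (42 − 52)/(60 − 50) = -1, so Qd = 102 − P.
Supply slope: (34 − 76)/(54 − 61) = 6, so Qs = 6P − 290.
Before the tax: set 102 − P = 6P − 290 → P* = $56, Q* = 46.
With the tax collected from sellers, supply shifts: Qs = 6(P − 28) − 290.
New equilibrium: buyers pay $80, sellers receive $52, Q = 22. (Wedge: Pb − Ps = 28.)
Burden on buyers: $24; on sellers: $4. (They sum to $28.)
The less price-elastic side of the market bears the larger share of a per-unit tax.

Buyers bear $24 per bottle; sellers bear $4 per bottle.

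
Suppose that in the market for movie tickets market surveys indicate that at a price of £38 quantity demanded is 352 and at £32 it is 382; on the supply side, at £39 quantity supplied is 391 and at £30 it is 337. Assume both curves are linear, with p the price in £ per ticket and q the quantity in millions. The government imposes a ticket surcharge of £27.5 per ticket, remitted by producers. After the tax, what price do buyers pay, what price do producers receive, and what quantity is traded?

Demand slope: (382 − 352)/(32 − 38) = -5, so qd = 542 − 5p.
Supply slope: (337 − 391)/(30 − 39) = 6, so qs = 6p + 157.
Without the tax, 542 − 5p = 6p + 157 gives 11p = 385, so p* = £35 and q* = 367.
With the tax collected from producers, supply shifts: qs = 6(p − 27.5) + 157.
Solving gives q = 292 with buyers paying £50 and producers receiving £22.5 (the £27.5 wedge).

Buyers pay £50; producers receive £22.5; quantity = 292.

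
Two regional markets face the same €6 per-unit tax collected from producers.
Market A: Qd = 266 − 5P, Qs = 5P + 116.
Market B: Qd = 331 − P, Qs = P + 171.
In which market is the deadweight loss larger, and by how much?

Market A, by €36.

Market A: pre-tax P* = €15, Q* = 191; post-tax Q = 176; deadweight loss = €45.
Market B: pre-tax P* = €80, Q* = 251; post-tax Q = 248; deadweight loss = €9.
Difference: €45 vs €9 → market A is larger by €36.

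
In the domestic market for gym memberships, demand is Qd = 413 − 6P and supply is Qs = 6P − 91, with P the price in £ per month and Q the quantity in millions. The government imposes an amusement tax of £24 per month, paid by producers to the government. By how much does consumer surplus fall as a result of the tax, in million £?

Consumer surplus falls by £1500 million.

Without the tax, 413 − 6P = 6P − 91 gives 12P = 504, so P* = £42 and Q* = 161.
With the tax collected from producers, supply shifts: Qs = 6(P − 24) − 91.
New equilibrium: consumers pay £54, producers receive £30, Q = 89. (Wedge: Pb − Ps = 24.)
ΔCS is the trapezoid between Q = 89 and Q = 161 of height £12: ½ · (161 + 89) · 12 = £1500.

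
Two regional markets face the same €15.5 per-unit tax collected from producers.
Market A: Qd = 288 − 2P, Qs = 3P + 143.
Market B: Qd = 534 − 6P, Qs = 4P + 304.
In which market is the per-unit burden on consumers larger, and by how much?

Market A, by €3.1.

Market A: pre-tax P* = €29, Q* = 230; post-tax Q = 211.4; per-unit burden on consumers = €9.3.
Market B: pre-tax P* = €23, Q* = 396; post-tax Q = 358.8; per-unit burden on consumers = €6.2.
Difference: €9.3 vs €6.2 → market A is larger by €3.1.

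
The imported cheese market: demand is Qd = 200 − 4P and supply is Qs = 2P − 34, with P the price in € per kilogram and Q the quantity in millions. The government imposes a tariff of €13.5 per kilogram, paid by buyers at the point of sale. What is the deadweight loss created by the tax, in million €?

Without the tax, 200 − 4P = 2P − 34 gives 6P = 234, so P* = €39 and Q* = 44.
With the tax collected from buyers, demand (in seller-price terms) shifts: Qd = 200 − 4(P + 13.5).
New equilibrium: buyers pay €43.5, sellers receive €30, Q = 26. (Wedge: Pb − Ps = 13.5.)
Quantity falls by |ΔQ| = |44 − 26| = 18.
DWL = ½ · t · |ΔQ| = ½ · 13.5 · 18 = €121.5.

Deadweight loss = €121.5 million.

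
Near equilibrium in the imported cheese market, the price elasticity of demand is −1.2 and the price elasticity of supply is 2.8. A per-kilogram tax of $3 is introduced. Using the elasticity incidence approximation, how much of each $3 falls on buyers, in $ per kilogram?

Buyers bear ≈ $2.1 per kilogram.

Incidence ratio: buyers' share ≈ εs / (εs + |εd|) = 2.8 / (2.8 + 1.2) = 0.7.
So buyers bear ≈ 0.7 × $3 = $2.1; suppliers bear $0.9.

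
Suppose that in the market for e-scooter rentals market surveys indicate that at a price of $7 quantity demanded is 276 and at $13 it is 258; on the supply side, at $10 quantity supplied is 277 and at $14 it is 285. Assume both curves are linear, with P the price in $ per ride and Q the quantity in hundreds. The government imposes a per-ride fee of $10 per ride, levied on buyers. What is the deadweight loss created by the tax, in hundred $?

Demand slope: (258 − 276)/(13 − 7) = -3, so Qd = 297 − 3P.
Supply slope: (285 − 277)/(14 − 10) = 2, so Qs = 2P + 257.
Before the tax: set 297 − 3P = 2P + 257 → P* = $8, Q* = 273.
With the tax collected from buyers, demand (in seller-price terms) shifts: Qd = 297 − 3(P + 10).
Solving gives Q = 261 with buyers paying $12 and producers receiving $2 (the $10 wedge).
Quantity falls by |ΔQ| = |273 − 261| = 12.
DWL = ½ · t · |ΔQ| = ½ · 10 · 12 = $60.

Deadweight loss = $60 hundred.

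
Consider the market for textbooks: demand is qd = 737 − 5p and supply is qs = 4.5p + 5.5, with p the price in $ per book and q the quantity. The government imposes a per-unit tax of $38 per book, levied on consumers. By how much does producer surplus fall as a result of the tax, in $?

Producer surplus falls by $6140.

Without the tax, 737 − 5p = 4.5p + 5.5 gives 9.5p = 731.5, so p* = $77 and q* = 352.
With the tax collected from consumers, demand (in seller-price terms) shifts: qd = 737 − 5(p + 38).
New equilibrium: consumers pay $95, producers receive $57, q = 262. (Wedge: pb − ps = 38.)
ΔPS is the trapezoid between Q = 262 and Q = 352 of height $20: ½ · (352 + 262) · 20 = $6140.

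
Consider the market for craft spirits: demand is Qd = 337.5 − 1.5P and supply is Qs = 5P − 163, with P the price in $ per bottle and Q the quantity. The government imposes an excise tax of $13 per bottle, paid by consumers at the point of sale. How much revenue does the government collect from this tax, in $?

Without the tax, 337.5 − 1.5P = 5P − 163 gives 6.5P = 500.5, so P* = $77 and Q* = 222.
With the tax collected from consumers, demand (in seller-price terms) shifts: Qd = 337.5 − 1.5(P + 13).
New equilibrium: consumers pay $87, sellers receive $74, Q = 207. (Wedge: Pb − Ps = 13.)
Revenue = t · Q = 13 · 207 = $2691.

Tax revenue = $2691.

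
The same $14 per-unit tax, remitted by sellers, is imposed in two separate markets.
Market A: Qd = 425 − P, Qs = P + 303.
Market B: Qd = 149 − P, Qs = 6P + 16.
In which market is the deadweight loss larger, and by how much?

Market B, by $35.

Market A: pre-tax P* = $61, Q* = 364; post-tax Q = 357; deadweight loss = $49.
Market B: pre-tax P* = $19, Q* = 130; post-tax Q = 118; deadweight loss = $84.
Difference: $49 vs $84 → market B is larger by $35.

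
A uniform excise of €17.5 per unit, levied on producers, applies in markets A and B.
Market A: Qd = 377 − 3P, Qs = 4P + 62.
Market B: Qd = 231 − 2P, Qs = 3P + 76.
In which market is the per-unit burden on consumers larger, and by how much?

Market B, by €0.5.

Market A: pre-tax P* = €45, Q* = 242; post-tax Q = 212; per-unit burden on consumers = €10.
Market B: pre-tax P* = €31, Q* = 169; post-tax Q = 148; per-unit burden on consumers = €10.5.
Difference: €10 vs €10.5 → market B is larger by €0.5.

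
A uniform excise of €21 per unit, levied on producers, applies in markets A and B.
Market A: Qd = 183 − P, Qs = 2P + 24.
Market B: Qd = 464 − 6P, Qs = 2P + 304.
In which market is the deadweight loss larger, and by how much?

Market A: pre-tax P* = €53, Q* = 130; post-tax Q = 116; deadweight loss = €147.
Market B: pre-tax P* = €20, Q* = 344; post-tax Q = 312.5; deadweight loss = €330.75.
Difference: €147 vs €330.75 → market B is larger by €183.75.

Market B, by €183.75.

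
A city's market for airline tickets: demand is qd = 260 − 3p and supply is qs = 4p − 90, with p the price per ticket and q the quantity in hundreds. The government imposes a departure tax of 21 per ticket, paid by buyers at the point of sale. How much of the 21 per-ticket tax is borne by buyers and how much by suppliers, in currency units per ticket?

Buyers bear 12 per ticket; suppliers bear 9 per ticket.

Without the tax, 260 − 3p = 4p − 90 gives 7p = 350, so p* = 50 and q* = 110.
With the tax collected from buyers, demand (in seller-price terms) shifts: qd = 260 − 3(p + 21).
New equilibrium: buyers pay 62, suppliers receive 41, q = 74. (Wedge: pb − ps = 21.)
Burden on buyers: 12; on suppliers: 9. (They sum to 21.)
The less price-elastic side of the market bears the larger share of a per-unit tax.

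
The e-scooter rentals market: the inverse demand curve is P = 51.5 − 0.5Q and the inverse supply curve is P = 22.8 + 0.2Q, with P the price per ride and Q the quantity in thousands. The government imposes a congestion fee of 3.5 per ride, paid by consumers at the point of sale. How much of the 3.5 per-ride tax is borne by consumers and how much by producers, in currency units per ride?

Consumers bear 2.5 per ride; producers bear 1 per ride.

Rewrite in direct form: Qd = 103 − 2P and Qs = 5P − 114.
Without the tax, 103 − 2P = 5P − 114 gives 7P = 217, so P* = 31 and Q* = 41.
With the tax collected from consumers, demand (in seller-price terms) shifts: Qd = 103 − 2(P + 3.5).
Solving gives Q = 36 with consumers paying 33.5 and producers receiving 30 (the 3.5 wedge).
Burden on consumers: 2.5; on producers: 1. (They sum to 3.5.)
The less price-elastic side of the market bears the larger share of a per-unit tax.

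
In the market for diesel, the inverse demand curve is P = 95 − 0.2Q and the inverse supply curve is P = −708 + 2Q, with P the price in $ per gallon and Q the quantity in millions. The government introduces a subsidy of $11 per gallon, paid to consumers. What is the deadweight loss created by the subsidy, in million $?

Rewrite in direct form: Qd = 475 − 5P and Qs = 0.5P + 354.
Without the subsidy, 475 − 5P = 0.5P + 354 gives 5.5P = 121, so P* = $22 and Q* = 365.
With a per-unit subsidy paid to consumers, each effectively pays P − 11, so demand becomes Qd = 475 − 5(P − 11).
New equilibrium: consumers pay $21, producers receive $32, Q = 370. (Wedge: Pb − Ps = −11.)
Quantity rises by |ΔQ| = |365 − 370| = 5.
DWL = ½ · t · |ΔQ| = ½ · 11 · 5 = $27.5.

Deadweight loss = $27.5 million.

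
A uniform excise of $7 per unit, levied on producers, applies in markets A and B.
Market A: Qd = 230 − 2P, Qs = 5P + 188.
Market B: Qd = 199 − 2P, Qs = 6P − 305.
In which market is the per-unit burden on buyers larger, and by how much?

Market A: pre-tax P* = $6, Q* = 218; post-tax Q = 208; per-unit burden on buyers = $5.
Market B: pre-tax P* = $63, Q* = 73; post-tax Q = 62.5; per-unit burden on buyers = $5.25.
Difference: $5 vs $5.25 → market B is larger by $0.25.

Market B, by $0.25.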